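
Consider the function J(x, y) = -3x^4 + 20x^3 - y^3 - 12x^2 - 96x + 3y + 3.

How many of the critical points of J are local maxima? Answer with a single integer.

2

J separates as a function of x plus a function of y, so ∇J=0 decouples.
∂J/∂x = -12(x - 4)(x - 2)(x + 1) = 0 at x ∈ {-1, 2, 4}; ∂J/∂y = -3(y - 1)(y + 1) = 0 at y ∈ {-1, 1}.
The Hessian is diagonal: diag(J_xx, J_yy). Second derivatives: J_xx(-1)=-180, J_xx(2)=72, J_xx(4)=-120; J_yy(-1)=6, J_yy(1)=-6.
Local maxima occur where both diagonal entries negative: (-1, 1), (4, 1). Count: 2.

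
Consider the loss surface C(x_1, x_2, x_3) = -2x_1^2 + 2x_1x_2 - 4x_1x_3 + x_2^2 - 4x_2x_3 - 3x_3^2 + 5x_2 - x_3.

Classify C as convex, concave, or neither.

neither

C is quadratic, so its Hessian is the constant matrix H = [[-4, 2, -4], [2, 2, -4], [-4, -4, -6]].
Leading principal minors: -4, -12, 168.
Neither pattern holds ⇒ H is indefinite ⇒ neither convex nor concave.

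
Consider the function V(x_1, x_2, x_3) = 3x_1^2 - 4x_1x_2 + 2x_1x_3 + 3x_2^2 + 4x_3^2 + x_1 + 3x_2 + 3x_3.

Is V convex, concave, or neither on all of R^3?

V is quadratic, so its Hessian is the constant matrix H = [[6, -4, 2], [-4, 6, 0], [2, 0, 8]].
Leading principal minors: 6, 20, 136.
All positive ⇒ H ≻ 0 ⇒ convex.

convex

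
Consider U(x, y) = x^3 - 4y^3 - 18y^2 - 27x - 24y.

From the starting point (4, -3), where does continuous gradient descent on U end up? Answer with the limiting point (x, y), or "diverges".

U is separable, so gradient descent decouples: x follows -∂U/∂x, y follows -∂U/∂y.
∂U/∂x = 3(x - 3)(x + 3); at x=4 this is 21, so x decreases.
∂U/∂y = -12(y + 1)(y + 2); at y=-3 this is -24, so y increases.
x converges to its nearest critical value 3 (a local min of the x-part); y converges to -2. The iterate converges to (3, -2).

(3, -2)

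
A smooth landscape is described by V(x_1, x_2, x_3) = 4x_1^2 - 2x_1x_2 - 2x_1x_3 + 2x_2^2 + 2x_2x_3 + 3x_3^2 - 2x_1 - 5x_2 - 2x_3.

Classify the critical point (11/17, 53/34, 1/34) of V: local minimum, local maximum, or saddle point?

The Hessian is constant: H = [[8, -2, -2], [-2, 4, 2], [-2, 2, 6]].
Leading principal minors: Δ₁ = 8, Δ₂ = 28, Δ₃ = 136.
All leading minors are positive, so H is positive definite: a local minimum.

local minimum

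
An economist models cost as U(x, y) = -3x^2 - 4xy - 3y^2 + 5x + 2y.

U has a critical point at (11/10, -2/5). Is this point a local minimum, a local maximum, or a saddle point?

The Hessian of U is constant: H = [[-6, -4], [-4, -6]].
det(H) = (-6)·(-6) − (-4)² = 20.
det(H) > 0 and tr(H) = -12 < 0, so H is negative definite and the point is a local maximum.

local maximum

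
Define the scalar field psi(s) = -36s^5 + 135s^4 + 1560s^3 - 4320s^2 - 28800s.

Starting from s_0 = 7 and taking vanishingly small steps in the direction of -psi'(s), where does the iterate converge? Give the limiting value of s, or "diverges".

diverges

psi'(s) = -180(s - 5)(s - 4)(s + 2)(s + 4), so psi'(7) = -106920.
Gradient descent moves in the -psi' direction, i.e. s is increasing.
There is no critical point above s=7, and psi' keeps the same sign, so the iterate runs off to +∞.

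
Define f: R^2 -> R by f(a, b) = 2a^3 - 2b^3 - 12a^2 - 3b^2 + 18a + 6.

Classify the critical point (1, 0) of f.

The mixed partial ∂²f/∂a∂b is 0, so the Hessian at any point is diag(f_aa, f_bb) = diag(12(a - 2), -6(2b + 1)).
At (1, 0): H = diag(-12, -6).
Both eigenvalues are negative, so H is negative definite: a local maximum.

local maximum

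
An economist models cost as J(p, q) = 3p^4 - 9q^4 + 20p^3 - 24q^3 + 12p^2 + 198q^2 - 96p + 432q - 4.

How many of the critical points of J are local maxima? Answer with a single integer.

2

J separates as a function of p plus a function of q, so ∇J=0 decouples.
∂J/∂p = 12(p - 1)(p + 2)(p + 4) = 0 at p ∈ {-4, -2, 1}; ∂J/∂q = -36(q - 3)(q + 1)(q + 4) = 0 at q ∈ {-4, -1, 3}.
The Hessian is diagonal: diag(J_pp, J_qq). Second derivatives: J_pp(-4)=120, J_pp(-2)=-72, J_pp(1)=180; J_qq(-4)=-756, J_qq(-1)=432, J_qq(3)=-1008.
Local maxima occur where both diagonal entries negative: (-2, -4), (-2, 3). Count: 2.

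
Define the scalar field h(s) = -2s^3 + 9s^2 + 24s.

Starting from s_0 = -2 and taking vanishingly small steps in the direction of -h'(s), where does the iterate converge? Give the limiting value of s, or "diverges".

h'(s) = -6(s - 4)(s + 1), so h'(-2) = -36.
Gradient descent moves in the -h' direction, i.e. s is increasing.
The nearest critical point in that direction is s = -1, where h'' = 30 > 0 (a local minimum). The iterate converges there.

-1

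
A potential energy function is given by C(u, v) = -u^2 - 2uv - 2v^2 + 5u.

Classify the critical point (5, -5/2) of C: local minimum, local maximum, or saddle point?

The Hessian of C is constant: H = [[-2, -2], [-2, -4]].
det(H) = (-2)·(-4) − (-2)² = 4.
det(H) > 0 and tr(H) = -6 < 0, so H is negative definite and the point is a local maximum.

local maximum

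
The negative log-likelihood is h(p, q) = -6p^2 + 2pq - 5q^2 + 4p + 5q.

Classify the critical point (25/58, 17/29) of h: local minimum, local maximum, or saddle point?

The Hessian of h is constant: H = [[-12, 2], [2, -10]].
det(H) = (-12)·(-10) − 2² = 116.
det(H) > 0 and tr(H) = -22 < 0, so H is negative definite and the point is a local maximum.

local maximum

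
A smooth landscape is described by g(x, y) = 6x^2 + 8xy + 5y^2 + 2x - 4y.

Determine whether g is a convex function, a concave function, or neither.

convex

g is quadratic, so its Hessian is the constant matrix H = [[12, 8], [8, 10]].
det(H) = 56, tr(H) = 22.
det(H) > 0 and tr(H) > 0, so H is positive definite everywhere: convex.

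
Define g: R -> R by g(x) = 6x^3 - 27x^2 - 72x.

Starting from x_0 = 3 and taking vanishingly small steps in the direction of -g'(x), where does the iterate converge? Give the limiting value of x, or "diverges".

4

g'(x) = 18(x - 4)(x + 1), so g'(3) = -72.
Gradient descent moves in the -g' direction, i.e. x is increasing.
The nearest critical point in that direction is x = 4, where g'' = 90 > 0 (a local minimum). The iterate converges there.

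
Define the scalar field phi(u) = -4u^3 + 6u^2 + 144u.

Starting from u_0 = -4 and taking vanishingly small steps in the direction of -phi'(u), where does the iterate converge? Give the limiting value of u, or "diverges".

phi'(u) = -12(u - 4)(u + 3), so phi'(-4) = -96.
Gradient descent moves in the -phi' direction, i.e. u is increasing.
The nearest critical point in that direction is u = -3, where phi'' = 84 > 0 (a local minimum). The iterate converges there.

-3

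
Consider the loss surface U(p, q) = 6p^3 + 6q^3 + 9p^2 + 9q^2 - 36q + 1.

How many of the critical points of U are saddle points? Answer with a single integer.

2

U separates as a function of p plus a function of q, so ∇U=0 decouples.
∂U/∂p = 18p(p + 1) = 0 at p ∈ {-1, 0}; ∂U/∂q = 18(q - 1)(q + 2) = 0 at q ∈ {-2, 1}.
The Hessian is diagonal: diag(U_pp, U_qq). Second derivatives: U_pp(-1)=-18, U_pp(0)=18; U_qq(-2)=-54, U_qq(1)=54.
Saddle points occur where the two diagonal entries have opposite signs: (-1, 1), (0, -2). Count: 2.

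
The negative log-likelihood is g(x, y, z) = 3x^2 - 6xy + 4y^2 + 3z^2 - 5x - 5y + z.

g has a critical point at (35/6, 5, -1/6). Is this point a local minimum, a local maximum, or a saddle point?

The Hessian is constant: H = [[6, -6, 0], [-6, 8, 0], [0, 0, 6]].
Leading principal minors: Δ₁ = 6, Δ₂ = 12, Δ₃ = 72.
All leading minors are positive, so H is positive definite: a local minimum.

local minimum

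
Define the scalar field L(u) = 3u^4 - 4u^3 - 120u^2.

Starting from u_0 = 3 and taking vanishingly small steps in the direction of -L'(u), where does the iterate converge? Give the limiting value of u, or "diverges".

L'(u) = 12u(u - 5)(u + 4), so L'(3) = -504.
Gradient descent moves in the -L' direction, i.e. u is increasing.
The nearest critical point in that direction is u = 5, where L'' = 540 > 0 (a local minimum). The iterate converges there.

5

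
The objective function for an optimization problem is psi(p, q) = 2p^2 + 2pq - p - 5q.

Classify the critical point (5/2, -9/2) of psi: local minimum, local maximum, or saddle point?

The Hessian of psi is constant: H = [[4, 2], [2, 0]].
det(H) = 4·0 − 2² = -4.
Since det(H) < 0, H is indefinite and the critical point is a saddle point.

saddle point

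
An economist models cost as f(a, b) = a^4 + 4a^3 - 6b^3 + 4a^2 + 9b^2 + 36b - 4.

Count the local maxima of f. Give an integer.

1

f separates as a function of a plus a function of b, so ∇f=0 decouples.
∂f/∂a = 4a(a + 1)(a + 2) = 0 at a ∈ {-2, -1, 0}; ∂f/∂b = -18(b - 2)(b + 1) = 0 at b ∈ {-1, 2}.
The Hessian is diagonal: diag(f_aa, f_bb). Second derivatives: f_aa(-2)=8, f_aa(-1)=-4, f_aa(0)=8; f_bb(-1)=54, f_bb(2)=-54.
Local maxima occur where both diagonal entries negative: (-1, 2). Count: 1.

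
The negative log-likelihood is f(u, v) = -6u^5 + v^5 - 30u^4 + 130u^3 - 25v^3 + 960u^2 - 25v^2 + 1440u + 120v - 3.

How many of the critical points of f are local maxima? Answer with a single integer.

4

f separates as a function of u plus a function of v, so ∇f=0 decouples.
∂f/∂u = -30(u - 4)(u + 1)(u + 3)(u + 4) = 0 at u ∈ {-4, -3, -1, 4}; ∂f/∂v = 5(v - 4)(v - 1)(v + 2)(v + 3) = 0 at v ∈ {-3, -2, 1, 4}.
The Hessian is diagonal: diag(f_uu, f_vv). Second derivatives: f_uu(-4)=720, f_uu(-3)=-420, f_uu(-1)=900, f_uu(4)=-8400; f_vv(-3)=-140, f_vv(-2)=90, f_vv(1)=-180, f_vv(4)=630.
Local maxima occur where both diagonal entries negative: (-3, -3), (-3, 1), (4, -3), (4, 1). Count: 4.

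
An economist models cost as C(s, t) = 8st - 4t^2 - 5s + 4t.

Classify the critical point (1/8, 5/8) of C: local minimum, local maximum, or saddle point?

The Hessian of C is constant: H = [[0, 8], [8, -8]].
det(H) = 0·(-8) − 8² = -64.
Since det(H) < 0, H is indefinite and the critical point is a saddle point.

saddle point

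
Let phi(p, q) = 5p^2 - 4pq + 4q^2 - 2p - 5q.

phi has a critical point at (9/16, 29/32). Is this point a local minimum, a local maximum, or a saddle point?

local minimum

The Hessian of phi is constant: H = [[10, -4], [-4, 8]].
det(H) = 10·8 − (-4)² = 64.
det(H) > 0 and tr(H) = 18 > 0, so H is positive definite and the point is a local minimum.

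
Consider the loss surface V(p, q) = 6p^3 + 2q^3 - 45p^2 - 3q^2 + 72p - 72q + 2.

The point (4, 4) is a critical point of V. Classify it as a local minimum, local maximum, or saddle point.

The mixed partial ∂²V/∂p∂q is 0, so the Hessian at any point is diag(V_pp, V_qq) = diag(18(2p - 5), 6(2q - 1)).
At (4, 4): H = diag(54, 42).
Both eigenvalues are positive, so H is positive definite: a local minimum.

local minimum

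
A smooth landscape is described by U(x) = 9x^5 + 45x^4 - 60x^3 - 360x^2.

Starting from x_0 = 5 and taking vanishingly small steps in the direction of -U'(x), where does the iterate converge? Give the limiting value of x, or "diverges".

2

U'(x) = 45x(x - 2)(x + 2)(x + 4), so U'(5) = 42525.
Gradient descent moves in the -U' direction, i.e. x is decreasing.
The nearest critical point in that direction is x = 2, where U'' = 2160 > 0 (a local minimum). The iterate converges there.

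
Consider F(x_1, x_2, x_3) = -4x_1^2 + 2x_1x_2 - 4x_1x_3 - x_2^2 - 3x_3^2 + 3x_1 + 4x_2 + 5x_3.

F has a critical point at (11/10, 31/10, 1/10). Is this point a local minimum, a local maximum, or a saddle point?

local maximum

The Hessian is constant: H = [[-8, 2, -4], [2, -2, 0], [-4, 0, -6]].
Leading principal minors: Δ₁ = -8, Δ₂ = 12, Δ₃ = -40.
The minors alternate sign starting negative (−, +, −), so H is negative definite: a local maximum.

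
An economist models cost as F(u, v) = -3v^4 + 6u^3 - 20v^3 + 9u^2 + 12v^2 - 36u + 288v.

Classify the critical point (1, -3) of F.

local minimum

The mixed partial ∂²F/∂u∂v is 0, so the Hessian at any point is diag(F_uu, F_vv) = diag(18(2u + 1), 12(-3v^2 - 10v + 2)).
At (1, -3): H = diag(54, 60).
Both eigenvalues are positive, so H is positive definite: a local minimum.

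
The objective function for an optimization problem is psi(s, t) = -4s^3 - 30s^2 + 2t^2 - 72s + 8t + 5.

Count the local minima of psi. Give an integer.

psi separates as a function of s plus a function of t, so ∇psi=0 decouples.
∂psi/∂s = -12(s + 2)(s + 3) = 0 at s ∈ {-3, -2}; ∂psi/∂t = 4(t + 2) = 0 at t ∈ {-2}.
The Hessian is diagonal: diag(psi_ss, psi_tt). Second derivatives: psi_ss(-3)=12, psi_ss(-2)=-12; psi_tt(-2)=4.
Local minima occur where both diagonal entries positive: (-3, -2). Count: 1.

1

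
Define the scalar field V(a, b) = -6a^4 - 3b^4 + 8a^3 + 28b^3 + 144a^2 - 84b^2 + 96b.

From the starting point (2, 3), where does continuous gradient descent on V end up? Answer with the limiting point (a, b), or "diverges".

(0, 2)

V is separable, so gradient descent decouples: a follows -∂V/∂a, b follows -∂V/∂b.
∂V/∂a = -24a(a - 4)(a + 3); at a=2 this is 480, so a decreases.
∂V/∂b = -12(b - 4)(b - 2)(b - 1); at b=3 this is 24, so b decreases.
a converges to its nearest critical value 0 (a local min of the a-part); b converges to 2. The iterate converges to (0, 2).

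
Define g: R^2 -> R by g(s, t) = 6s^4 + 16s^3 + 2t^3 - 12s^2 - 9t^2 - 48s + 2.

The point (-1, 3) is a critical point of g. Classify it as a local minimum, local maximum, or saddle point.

The mixed partial ∂²g/∂s∂t is 0, so the Hessian at any point is diag(g_ss, g_tt) = diag(24(3s^2 + 4s - 1), 6(2t - 3)).
At (-1, 3): H = diag(-48, 18).
The eigenvalues have opposite signs, so H is indefinite: a saddle point.

saddle point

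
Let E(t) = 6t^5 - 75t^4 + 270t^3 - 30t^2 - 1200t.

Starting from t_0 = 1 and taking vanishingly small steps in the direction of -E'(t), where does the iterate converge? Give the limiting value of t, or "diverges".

E'(t) = 30(t - 5)(t - 4)(t - 2)(t + 1), so E'(1) = -720.
Gradient descent moves in the -E' direction, i.e. t is increasing.
The nearest critical point in that direction is t = 2, where E'' = 540 > 0 (a local minimum). The iterate converges there.

2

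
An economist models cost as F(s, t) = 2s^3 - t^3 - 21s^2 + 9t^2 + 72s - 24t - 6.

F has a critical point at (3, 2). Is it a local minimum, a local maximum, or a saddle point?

The mixed partial ∂²F/∂s∂t is 0, so the Hessian at any point is diag(F_ss, F_tt) = diag(6(2s - 7), 6(-t + 3)).
At (3, 2): H = diag(-6, 6).
The eigenvalues have opposite signs, so H is indefinite: a saddle point.

saddle point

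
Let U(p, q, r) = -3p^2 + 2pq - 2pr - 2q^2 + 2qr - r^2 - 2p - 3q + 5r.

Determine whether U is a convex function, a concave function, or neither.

U is quadratic, so its Hessian is the constant matrix H = [[-6, 2, -2], [2, -4, 2], [-2, 2, -2]].
Leading principal minors: -6, 20, -16.
Signs alternate −, +, − ⇒ H ≺ 0 ⇒ concave.

concave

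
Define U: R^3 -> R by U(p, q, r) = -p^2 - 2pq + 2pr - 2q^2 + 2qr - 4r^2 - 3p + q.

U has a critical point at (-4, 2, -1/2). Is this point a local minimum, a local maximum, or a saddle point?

The Hessian is constant: H = [[-2, -2, 2], [-2, -4, 2], [2, 2, -8]].
Leading principal minors: Δ₁ = -2, Δ₂ = 4, Δ₃ = -24.
The minors alternate sign starting negative (−, +, −), so H is negative definite: a local maximum.

local maximum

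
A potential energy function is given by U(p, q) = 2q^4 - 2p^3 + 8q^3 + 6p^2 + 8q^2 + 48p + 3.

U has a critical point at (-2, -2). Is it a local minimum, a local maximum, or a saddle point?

local minimum

The mixed partial ∂²U/∂p∂q is 0, so the Hessian at any point is diag(U_pp, U_qq) = diag(12(-p + 1), 8(3q^2 + 6q + 2)).
At (-2, -2): H = diag(36, 16).
Both eigenvalues are positive, so H is positive definite: a local minimum.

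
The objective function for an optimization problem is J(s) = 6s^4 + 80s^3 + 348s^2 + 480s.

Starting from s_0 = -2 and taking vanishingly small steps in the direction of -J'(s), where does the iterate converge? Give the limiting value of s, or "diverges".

-1

J'(s) = 24(s + 1)(s + 4)(s + 5), so J'(-2) = -144.
Gradient descent moves in the -J' direction, i.e. s is increasing.
The nearest critical point in that direction is s = -1, where J'' = 288 > 0 (a local minimum). The iterate converges there.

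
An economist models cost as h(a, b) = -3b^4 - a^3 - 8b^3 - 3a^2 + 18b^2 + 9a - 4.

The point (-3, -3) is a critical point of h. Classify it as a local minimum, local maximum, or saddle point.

The mixed partial ∂²h/∂a∂b is 0, so the Hessian at any point is diag(h_aa, h_bb) = diag(-6(a + 1), 12(-3b^2 - 4b + 3)).
At (-3, -3): H = diag(12, -144).
The eigenvalues have opposite signs, so H is indefinite: a saddle point.

saddle point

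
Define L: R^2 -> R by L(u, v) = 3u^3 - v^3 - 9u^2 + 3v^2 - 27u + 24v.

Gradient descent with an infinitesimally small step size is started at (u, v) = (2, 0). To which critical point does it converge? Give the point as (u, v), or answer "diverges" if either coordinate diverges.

(3, -2)

L is separable, so gradient descent decouples: u follows -∂L/∂u, v follows -∂L/∂v.
∂L/∂u = 9(u - 3)(u + 1); at u=2 this is -27, so u increases.
∂L/∂v = -3(v - 4)(v + 2); at v=0 this is 24, so v decreases.
u converges to its nearest critical value 3 (a local min of the u-part); v converges to -2. The iterate converges to (3, -2).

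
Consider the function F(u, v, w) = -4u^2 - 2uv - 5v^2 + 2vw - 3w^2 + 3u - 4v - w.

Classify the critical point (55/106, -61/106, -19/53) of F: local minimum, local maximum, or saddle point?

The Hessian is constant: H = [[-8, -2, 0], [-2, -10, 2], [0, 2, -6]].
Leading principal minors: Δ₁ = -8, Δ₂ = 76, Δ₃ = -424.
The minors alternate sign starting negative (−, +, −), so H is negative definite: a local maximum.

local maximum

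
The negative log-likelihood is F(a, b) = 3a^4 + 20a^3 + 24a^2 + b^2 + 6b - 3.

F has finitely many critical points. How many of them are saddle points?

F separates as a function of a plus a function of b, so ∇F=0 decouples.
∂F/∂a = 12a(a + 1)(a + 4) = 0 at a ∈ {-4, -1, 0}; ∂F/∂b = 2(b + 3) = 0 at b ∈ {-3}.
The Hessian is diagonal: diag(F_aa, F_bb). Second derivatives: F_aa(-4)=144, F_aa(-1)=-36, F_aa(0)=48; F_bb(-3)=2.
Saddle points occur where the two diagonal entries have opposite signs: (-1, -3). Count: 1.

1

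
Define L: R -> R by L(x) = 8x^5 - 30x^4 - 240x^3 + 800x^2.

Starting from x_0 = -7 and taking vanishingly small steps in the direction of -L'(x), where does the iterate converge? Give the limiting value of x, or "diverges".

diverges

L'(x) = 40x(x - 5)(x - 2)(x + 4), so L'(-7) = 90720.
Gradient descent moves in the -L' direction, i.e. x is decreasing.
There is no critical point below x=-7, and L' keeps the same sign, so the iterate runs off to −∞.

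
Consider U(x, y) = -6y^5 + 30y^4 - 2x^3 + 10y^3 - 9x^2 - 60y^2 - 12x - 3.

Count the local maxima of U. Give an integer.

2

U separates as a function of x plus a function of y, so ∇U=0 decouples.
∂U/∂x = -6(x + 1)(x + 2) = 0 at x ∈ {-2, -1}; ∂U/∂y = -30y(y - 4)(y - 1)(y + 1) = 0 at y ∈ {-1, 0, 1, 4}.
The Hessian is diagonal: diag(U_xx, U_yy). Second derivatives: U_xx(-2)=6, U_xx(-1)=-6; U_yy(-1)=300, U_yy(0)=-120, U_yy(1)=180, U_yy(4)=-1800.
Local maxima occur where both diagonal entries negative: (-1, 0), (-1, 4). Count: 2.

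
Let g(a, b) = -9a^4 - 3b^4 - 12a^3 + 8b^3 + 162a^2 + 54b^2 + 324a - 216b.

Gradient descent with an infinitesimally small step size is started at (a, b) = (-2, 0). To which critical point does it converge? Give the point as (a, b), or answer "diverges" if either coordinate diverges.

g is separable, so gradient descent decouples: a follows -∂g/∂a, b follows -∂g/∂b.
∂g/∂a = -36(a - 3)(a + 1)(a + 3); at a=-2 this is -180, so a increases.
∂g/∂b = -12(b - 3)(b - 2)(b + 3); at b=0 this is -216, so b increases.
a converges to its nearest critical value -1 (a local min of the a-part); b converges to 2. The iterate converges to (-1, 2).

(-1, 2)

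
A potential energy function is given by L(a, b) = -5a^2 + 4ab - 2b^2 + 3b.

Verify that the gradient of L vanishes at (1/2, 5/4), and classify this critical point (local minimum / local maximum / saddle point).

local maximum

∇L = (-10a + 4b, 4a - 4b + 3); substituting (1/2, 5/4) gives ∇L = (0, 0), so (1/2, 5/4) is indeed a critical point.
The Hessian of L is constant: H = [[-10, 4], [4, -4]].
det(H) = (-10)·(-4) − 4² = 24.
det(H) > 0 and tr(H) = -14 < 0, so H is negative definite and the point is a local maximum.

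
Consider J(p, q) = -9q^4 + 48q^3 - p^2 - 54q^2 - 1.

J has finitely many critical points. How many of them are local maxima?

J separates as a function of p plus a function of q, so ∇J=0 decouples.
∂J/∂p = -2p = 0 at p ∈ {0}; ∂J/∂q = -36q(q - 3)(q - 1) = 0 at q ∈ {0, 1, 3}.
The Hessian is diagonal: diag(J_pp, J_qq). Second derivatives: J_pp(0)=-2; J_qq(0)=-108, J_qq(1)=72, J_qq(3)=-216.
Local maxima occur where both diagonal entries negative: (0, 0), (0, 3). Count: 2.

2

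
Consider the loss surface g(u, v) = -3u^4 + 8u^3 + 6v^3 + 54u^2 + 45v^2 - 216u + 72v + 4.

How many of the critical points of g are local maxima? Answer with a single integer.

2

g separates as a function of u plus a function of v, so ∇g=0 decouples.
∂g/∂u = -12(u - 3)(u - 2)(u + 3) = 0 at u ∈ {-3, 2, 3}; ∂g/∂v = 18(v + 1)(v + 4) = 0 at v ∈ {-4, -1}.
The Hessian is diagonal: diag(g_uu, g_vv). Second derivatives: g_uu(-3)=-360, g_uu(2)=60, g_uu(3)=-72; g_vv(-4)=-54, g_vv(-1)=54.
Local maxima occur where both diagonal entries negative: (-3, -4), (3, -4). Count: 2.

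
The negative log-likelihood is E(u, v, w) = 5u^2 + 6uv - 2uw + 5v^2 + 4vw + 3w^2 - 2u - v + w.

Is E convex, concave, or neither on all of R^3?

convex

E is quadratic, so its Hessian is the constant matrix H = [[10, 6, -2], [6, 10, 4], [-2, 4, 6]].
Leading principal minors: 10, 64, 88.
All positive ⇒ H ≻ 0 ⇒ convex.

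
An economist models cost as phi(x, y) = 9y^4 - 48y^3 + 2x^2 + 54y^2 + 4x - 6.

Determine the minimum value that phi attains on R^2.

phi(x,y) separates as P(x) + Q(y) − 6, so its minimum is min P + min Q − 6.
P'(x) = 4x + 4 vanishes at x ∈ {-1}; Q'(y) = 36y(y - 3)(y - 1) vanishes at y ∈ {0, 1, 3}.
Local minima of P (where P''>0): P(-1)=-2. Local minima of Q: Q(0)=0, Q(3)=-81.
So the global minimum of phi is P(-1) + Q(3) − 6 = -2 − 81 − 6 = -89, attained at (-1, 3).

-89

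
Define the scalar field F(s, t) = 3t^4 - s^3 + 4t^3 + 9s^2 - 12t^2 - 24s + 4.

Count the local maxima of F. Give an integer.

F separates as a function of s plus a function of t, so ∇F=0 decouples.
∂F/∂s = -3(s - 4)(s - 2) = 0 at s ∈ {2, 4}; ∂F/∂t = 12t(t - 1)(t + 2) = 0 at t ∈ {-2, 0, 1}.
The Hessian is diagonal: diag(F_ss, F_tt). Second derivatives: F_ss(2)=6, F_ss(4)=-6; F_tt(-2)=72, F_tt(0)=-24, F_tt(1)=36.
Local maxima occur where both diagonal entries negative: (4, 0). Count: 1.

1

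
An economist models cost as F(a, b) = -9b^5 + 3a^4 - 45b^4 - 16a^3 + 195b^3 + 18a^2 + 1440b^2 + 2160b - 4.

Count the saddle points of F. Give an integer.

F separates as a function of a plus a function of b, so ∇F=0 decouples.
∂F/∂a = 12a(a - 3)(a - 1) = 0 at a ∈ {0, 1, 3}; ∂F/∂b = -45(b - 4)(b + 1)(b + 3)(b + 4) = 0 at b ∈ {-4, -3, -1, 4}.
The Hessian is diagonal: diag(F_aa, F_bb). Second derivatives: F_aa(0)=36, F_aa(1)=-24, F_aa(3)=72; F_bb(-4)=1080, F_bb(-3)=-630, F_bb(-1)=1350, F_bb(4)=-12600.
Saddle points occur where the two diagonal entries have opposite signs: (0, -3), (0, 4), (1, -4), (1, -1), (3, -3), (3, 4). Count: 6.

6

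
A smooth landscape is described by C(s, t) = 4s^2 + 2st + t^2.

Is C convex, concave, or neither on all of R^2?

C is quadratic, so its Hessian is the constant matrix H = [[8, 2], [2, 2]].
det(H) = 12, tr(H) = 10.
det(H) > 0 and tr(H) > 0, so H is positive definite everywhere: convex.

convex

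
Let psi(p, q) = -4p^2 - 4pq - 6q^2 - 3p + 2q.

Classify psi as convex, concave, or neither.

concave

psi is quadratic, so its Hessian is the constant matrix H = [[-8, -4], [-4, -12]].
det(H) = 80, tr(H) = -20.
det(H) > 0 and tr(H) < 0, so H is negative definite everywhere: concave.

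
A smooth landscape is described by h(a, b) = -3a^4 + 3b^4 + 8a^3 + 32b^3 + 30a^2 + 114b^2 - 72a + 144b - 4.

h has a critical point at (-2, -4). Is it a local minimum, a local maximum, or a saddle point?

saddle point

The mixed partial ∂²h/∂a∂b is 0, so the Hessian at any point is diag(h_aa, h_bb) = diag(12(-3a^2 + 4a + 5), 12(3b^2 + 16b + 19)).
At (-2, -4): H = diag(-180, 36).
The eigenvalues have opposite signs, so H is indefinite: a saddle point.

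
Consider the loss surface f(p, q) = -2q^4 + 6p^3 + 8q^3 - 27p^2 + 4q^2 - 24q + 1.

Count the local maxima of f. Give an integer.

f separates as a function of p plus a function of q, so ∇f=0 decouples.
∂f/∂p = 18p(p - 3) = 0 at p ∈ {0, 3}; ∂f/∂q = -8(q - 3)(q - 1)(q + 1) = 0 at q ∈ {-1, 1, 3}.
The Hessian is diagonal: diag(f_pp, f_qq). Second derivatives: f_pp(0)=-54, f_pp(3)=54; f_qq(-1)=-64, f_qq(1)=32, f_qq(3)=-64.
Local maxima occur where both diagonal entries negative: (0, -1), (0, 3). Count: 2.

2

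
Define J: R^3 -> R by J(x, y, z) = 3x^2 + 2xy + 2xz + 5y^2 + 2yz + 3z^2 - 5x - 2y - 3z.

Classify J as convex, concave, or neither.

J is quadratic, so its Hessian is the constant matrix H = [[6, 2, 2], [2, 10, 2], [2, 2, 6]].
Leading principal minors: 6, 56, 288.
All positive ⇒ H ≻ 0 ⇒ convex.

convex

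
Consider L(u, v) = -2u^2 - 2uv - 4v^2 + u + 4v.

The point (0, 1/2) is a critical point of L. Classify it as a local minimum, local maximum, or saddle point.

local maximum

The Hessian of L is constant: H = [[-4, -2], [-2, -8]].
det(H) = (-4)·(-8) − (-2)² = 28.
det(H) > 0 and tr(H) = -12 < 0, so H is negative definite and the point is a local maximum.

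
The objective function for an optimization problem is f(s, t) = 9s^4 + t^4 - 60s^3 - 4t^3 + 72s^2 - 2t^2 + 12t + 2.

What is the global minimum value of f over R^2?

-391

f(s,t) separates as P(s) + Q(t) + 2, so its minimum is min P + min Q + 2.
P'(s) = 36s(s - 4)(s - 1) vanishes at s ∈ {0, 1, 4}; Q'(t) = 4(t - 3)(t - 1)(t + 1) vanishes at t ∈ {-1, 1, 3}.
Local minima of P (where P''>0): P(0)=0, P(4)=-384. Local minima of Q: Q(-1)=-9, Q(3)=-9.
So the global minimum of f is P(4) + Q(-1) + 2 = -384 − 9 + 2 = -391, attained at (4, -1).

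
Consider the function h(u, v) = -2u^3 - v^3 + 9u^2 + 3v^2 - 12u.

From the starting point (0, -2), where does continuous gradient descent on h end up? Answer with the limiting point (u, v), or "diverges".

h is separable, so gradient descent decouples: u follows -∂h/∂u, v follows -∂h/∂v.
∂h/∂u = -6(u - 2)(u - 1); at u=0 this is -12, so u increases.
∂h/∂v = -3v(v - 2); at v=-2 this is -24, so v increases.
u converges to its nearest critical value 1 (a local min of the u-part); v converges to 0. The iterate converges to (1, 0).

(1, 0)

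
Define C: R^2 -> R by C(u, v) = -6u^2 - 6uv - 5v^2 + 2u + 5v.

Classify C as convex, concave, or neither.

C is quadratic, so its Hessian is the constant matrix H = [[-12, -6], [-6, -10]].
det(H) = 84, tr(H) = -22.
det(H) > 0 and tr(H) < 0, so H is negative definite everywhere: concave.

concave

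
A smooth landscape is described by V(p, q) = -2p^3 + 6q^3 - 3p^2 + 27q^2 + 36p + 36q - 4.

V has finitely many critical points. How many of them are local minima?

1

V separates as a function of p plus a function of q, so ∇V=0 decouples.
∂V/∂p = -6(p - 2)(p + 3) = 0 at p ∈ {-3, 2}; ∂V/∂q = 18(q + 1)(q + 2) = 0 at q ∈ {-2, -1}.
The Hessian is diagonal: diag(V_pp, V_qq). Second derivatives: V_pp(-3)=30, V_pp(2)=-30; V_qq(-2)=-18, V_qq(-1)=18.
Local minima occur where both diagonal entries positive: (-3, -1). Count: 1.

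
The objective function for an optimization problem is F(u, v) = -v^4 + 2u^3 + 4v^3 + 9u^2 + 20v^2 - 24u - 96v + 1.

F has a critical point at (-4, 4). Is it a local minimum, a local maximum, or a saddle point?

local maximum

The mixed partial ∂²F/∂u∂v is 0, so the Hessian at any point is diag(F_uu, F_vv) = diag(6(2u + 3), 4(-3v^2 + 6v + 10)).
At (-4, 4): H = diag(-30, -56).
Both eigenvalues are negative, so H is negative definite: a local maximum.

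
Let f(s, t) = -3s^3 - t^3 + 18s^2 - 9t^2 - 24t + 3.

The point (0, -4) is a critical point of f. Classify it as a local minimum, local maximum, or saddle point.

The mixed partial ∂²f/∂s∂t is 0, so the Hessian at any point is diag(f_ss, f_tt) = diag(18(-s + 2), -6(t + 3)).
At (0, -4): H = diag(36, 6).
Both eigenvalues are positive, so H is positive definite: a local minimum.

local minimum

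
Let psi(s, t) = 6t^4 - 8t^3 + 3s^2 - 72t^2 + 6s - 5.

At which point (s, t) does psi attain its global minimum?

(-1, 3)

psi(s,t) separates as P(s) + Q(t) − 5, so its minimum is min P + min Q − 5.
P'(s) = 6s + 6 vanishes at s ∈ {-1}; Q'(t) = 24t(t - 3)(t + 2) vanishes at t ∈ {-2, 0, 3}.
Local minima of P (where P''>0): P(-1)=-3. Local minima of Q: Q(-2)=-128, Q(3)=-378.
So the global minimum of psi is P(-1) + Q(3) − 5 = -3 − 378 − 5 = -386, attained at (-1, 3).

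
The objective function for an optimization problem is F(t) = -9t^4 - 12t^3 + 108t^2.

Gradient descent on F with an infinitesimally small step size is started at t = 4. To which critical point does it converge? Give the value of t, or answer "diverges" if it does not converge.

F'(t) = -36t(t - 2)(t + 3), so F'(4) = -2016.
Gradient descent moves in the -F' direction, i.e. t is increasing.
There is no critical point above t=4, and F' keeps the same sign, so the iterate runs off to +∞.

diverges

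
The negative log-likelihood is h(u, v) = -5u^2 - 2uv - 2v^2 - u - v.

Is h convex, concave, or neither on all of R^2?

concave

h is quadratic, so its Hessian is the constant matrix H = [[-10, -2], [-2, -4]].
det(H) = 36, tr(H) = -14.
det(H) > 0 and tr(H) < 0, so H is negative definite everywhere: concave.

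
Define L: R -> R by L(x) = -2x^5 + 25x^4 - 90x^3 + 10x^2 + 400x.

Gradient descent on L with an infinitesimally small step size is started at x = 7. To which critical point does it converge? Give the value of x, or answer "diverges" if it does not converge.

L'(x) = -10(x - 5)(x - 4)(x - 2)(x + 1), so L'(7) = -2400.
Gradient descent moves in the -L' direction, i.e. x is increasing.
There is no critical point above x=7, and L' keeps the same sign, so the iterate runs off to +∞.

diverges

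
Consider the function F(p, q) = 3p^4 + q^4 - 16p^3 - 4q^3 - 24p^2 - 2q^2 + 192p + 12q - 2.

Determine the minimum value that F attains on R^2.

-315

F(p,q) separates as A(p) + B(q) − 2, so its minimum is min A + min B − 2.
A'(p) = 12(p - 4)(p - 2)(p + 2) vanishes at p ∈ {-2, 2, 4}; B'(q) = 4(q - 3)(q - 1)(q + 1) vanishes at q ∈ {-1, 1, 3}.
Local minima of A (where A''>0): A(-2)=-304, A(4)=128. Local minima of B: B(-1)=-9, B(3)=-9.
So the global minimum of F is A(-2) + B(-1) − 2 = -304 − 9 − 2 = -315, attained at (-2, -1).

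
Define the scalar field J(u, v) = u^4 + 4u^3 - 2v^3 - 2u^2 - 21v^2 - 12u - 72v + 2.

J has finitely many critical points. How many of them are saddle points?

J separates as a function of u plus a function of v, so ∇J=0 decouples.
∂J/∂u = 4(u - 1)(u + 1)(u + 3) = 0 at u ∈ {-3, -1, 1}; ∂J/∂v = -6(v + 3)(v + 4) = 0 at v ∈ {-4, -3}.
The Hessian is diagonal: diag(J_uu, J_vv). Second derivatives: J_uu(-3)=32, J_uu(-1)=-16, J_uu(1)=32; J_vv(-4)=6, J_vv(-3)=-6.
Saddle points occur where the two diagonal entries have opposite signs: (-3, -3), (-1, -4), (1, -3). Count: 3.

3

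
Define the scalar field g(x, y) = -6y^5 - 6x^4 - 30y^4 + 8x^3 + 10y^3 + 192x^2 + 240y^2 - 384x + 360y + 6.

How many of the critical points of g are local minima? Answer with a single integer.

2

g separates as a function of x plus a function of y, so ∇g=0 decouples.
∂g/∂x = -24(x - 4)(x - 1)(x + 4) = 0 at x ∈ {-4, 1, 4}; ∂g/∂y = -30(y - 2)(y + 1)(y + 2)(y + 3) = 0 at y ∈ {-3, -2, -1, 2}.
The Hessian is diagonal: diag(g_xx, g_yy). Second derivatives: g_xx(-4)=-960, g_xx(1)=360, g_xx(4)=-576; g_yy(-3)=300, g_yy(-2)=-120, g_yy(-1)=180, g_yy(2)=-1800.
Local minima occur where both diagonal entries positive: (1, -3), (1, -1). Count: 2.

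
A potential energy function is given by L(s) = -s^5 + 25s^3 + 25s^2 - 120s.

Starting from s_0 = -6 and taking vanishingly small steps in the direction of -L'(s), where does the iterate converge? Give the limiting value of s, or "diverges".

-3

L'(s) = -5(s - 4)(s - 1)(s + 2)(s + 3), so L'(-6) = -4200.
Gradient descent moves in the -L' direction, i.e. s is increasing.
The nearest critical point in that direction is s = -3, where L'' = 140 > 0 (a local minimum). The iterate converges there.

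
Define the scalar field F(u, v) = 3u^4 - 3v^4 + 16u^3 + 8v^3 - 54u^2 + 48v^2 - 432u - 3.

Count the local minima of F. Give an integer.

2

F separates as a function of u plus a function of v, so ∇F=0 decouples.
∂F/∂u = 12(u - 3)(u + 3)(u + 4) = 0 at u ∈ {-4, -3, 3}; ∂F/∂v = -12v(v - 4)(v + 2) = 0 at v ∈ {-2, 0, 4}.
The Hessian is diagonal: diag(F_uu, F_vv). Second derivatives: F_uu(-4)=84, F_uu(-3)=-72, F_uu(3)=504; F_vv(-2)=-144, F_vv(0)=96, F_vv(4)=-288.
Local minima occur where both diagonal entries positive: (-4, 0), (3, 0). Count: 2.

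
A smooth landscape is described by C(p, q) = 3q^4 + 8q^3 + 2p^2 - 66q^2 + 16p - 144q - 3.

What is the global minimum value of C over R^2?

-602

C(p,q) separates as A(p) + B(q) − 3, so its minimum is min A + min B − 3.
A'(p) = 4p + 16 vanishes at p ∈ {-4}; B'(q) = 12(q - 3)(q + 1)(q + 4) vanishes at q ∈ {-4, -1, 3}.
Local minima of A (where A''>0): A(-4)=-32. Local minima of B: B(-4)=-224, B(3)=-567.
So the global minimum of C is A(-4) + B(3) − 3 = -32 − 567 − 3 = -602, attained at (-4, 3).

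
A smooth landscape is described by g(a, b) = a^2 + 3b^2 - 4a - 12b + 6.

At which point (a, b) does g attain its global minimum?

(2, 2)

g(a,b) separates as P(a) + Q(b) + 6, so its minimum is min P + min Q + 6.
P'(a) = 2a - 4 vanishes at a ∈ {2}; Q'(b) = 6b - 12 vanishes at b ∈ {2}.
Local minima of P (where P''>0): P(2)=-4. Local minima of Q: Q(2)=-12.
So the global minimum of g is P(2) + Q(2) + 6 = -4 − 12 + 6 = -10, attained at (2, 2).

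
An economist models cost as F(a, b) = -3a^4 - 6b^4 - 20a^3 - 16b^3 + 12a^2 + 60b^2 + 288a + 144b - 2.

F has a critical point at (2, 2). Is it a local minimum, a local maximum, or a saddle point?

local maximum

The mixed partial ∂²F/∂a∂b is 0, so the Hessian at any point is diag(F_aa, F_bb) = diag(12(-3a^2 - 10a + 2), 24(-3b^2 - 4b + 5)).
At (2, 2): H = diag(-360, -360).
Both eigenvalues are negative, so H is negative definite: a local maximum.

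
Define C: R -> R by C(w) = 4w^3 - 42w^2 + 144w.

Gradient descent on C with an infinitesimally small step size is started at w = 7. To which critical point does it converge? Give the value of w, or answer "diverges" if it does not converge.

4

C'(w) = 12(w - 4)(w - 3), so C'(7) = 144.
Gradient descent moves in the -C' direction, i.e. w is decreasing.
The nearest critical point in that direction is w = 4, where C'' = 12 > 0 (a local minimum). The iterate converges there.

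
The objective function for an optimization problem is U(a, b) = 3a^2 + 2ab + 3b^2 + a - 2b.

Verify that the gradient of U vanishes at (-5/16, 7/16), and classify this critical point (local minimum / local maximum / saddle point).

∇U = (6a + 2b + 1, 2a + 6b - 2); substituting (-5/16, 7/16) gives ∇U = (0, 0), so (-5/16, 7/16) is indeed a critical point.
The Hessian of U is constant: H = [[6, 2], [2, 6]].
det(H) = 6·6 − 2² = 32.
det(H) > 0 and tr(H) = 12 > 0, so H is positive definite and the point is a local minimum.

local minimum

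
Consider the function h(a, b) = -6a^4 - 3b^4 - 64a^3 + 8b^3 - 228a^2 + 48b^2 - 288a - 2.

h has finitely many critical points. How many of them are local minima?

1

h separates as a function of a plus a function of b, so ∇h=0 decouples.
∂h/∂a = -24(a + 1)(a + 3)(a + 4) = 0 at a ∈ {-4, -3, -1}; ∂h/∂b = -12b(b - 4)(b + 2) = 0 at b ∈ {-2, 0, 4}.
The Hessian is diagonal: diag(h_aa, h_bb). Second derivatives: h_aa(-4)=-72, h_aa(-3)=48, h_aa(-1)=-144; h_bb(-2)=-144, h_bb(0)=96, h_bb(4)=-288.
Local minima occur where both diagonal entries positive: (-3, 0). Count: 1.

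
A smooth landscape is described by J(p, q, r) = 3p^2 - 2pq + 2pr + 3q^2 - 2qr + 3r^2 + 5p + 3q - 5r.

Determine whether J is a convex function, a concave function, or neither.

convex

J is quadratic, so its Hessian is the constant matrix H = [[6, -2, 2], [-2, 6, -2], [2, -2, 6]].
Leading principal minors: 6, 32, 160.
All positive ⇒ H ≻ 0 ⇒ convex.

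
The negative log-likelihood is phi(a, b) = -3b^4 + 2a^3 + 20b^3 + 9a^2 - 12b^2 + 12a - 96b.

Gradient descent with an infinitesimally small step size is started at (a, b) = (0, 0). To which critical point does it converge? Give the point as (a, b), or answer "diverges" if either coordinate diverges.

(-1, 2)

phi is separable, so gradient descent decouples: a follows -∂phi/∂a, b follows -∂phi/∂b.
∂phi/∂a = 6(a + 1)(a + 2); at a=0 this is 12, so a decreases.
∂phi/∂b = -12(b - 4)(b - 2)(b + 1); at b=0 this is -96, so b increases.
a converges to its nearest critical value -1 (a local min of the a-part); b converges to 2. The iterate converges to (-1, 2).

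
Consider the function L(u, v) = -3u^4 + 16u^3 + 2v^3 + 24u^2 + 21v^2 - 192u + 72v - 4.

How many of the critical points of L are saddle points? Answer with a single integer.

3

L separates as a function of u plus a function of v, so ∇L=0 decouples.
∂L/∂u = -12(u - 4)(u - 2)(u + 2) = 0 at u ∈ {-2, 2, 4}; ∂L/∂v = 6(v + 3)(v + 4) = 0 at v ∈ {-4, -3}.
The Hessian is diagonal: diag(L_uu, L_vv). Second derivatives: L_uu(-2)=-288, L_uu(2)=96, L_uu(4)=-144; L_vv(-4)=-6, L_vv(-3)=6.
Saddle points occur where the two diagonal entries have opposite signs: (-2, -3), (2, -4), (4, -3). Count: 3.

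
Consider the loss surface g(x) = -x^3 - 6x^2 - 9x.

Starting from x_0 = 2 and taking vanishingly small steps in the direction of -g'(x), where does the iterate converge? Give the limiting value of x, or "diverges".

g'(x) = -3(x + 1)(x + 3), so g'(2) = -45.
Gradient descent moves in the -g' direction, i.e. x is increasing.
There is no critical point above x=2, and g' keeps the same sign, so the iterate runs off to +∞.

diverges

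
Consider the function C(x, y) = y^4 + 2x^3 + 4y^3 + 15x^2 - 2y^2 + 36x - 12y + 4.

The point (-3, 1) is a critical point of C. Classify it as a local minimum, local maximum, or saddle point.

The mixed partial ∂²C/∂x∂y is 0, so the Hessian at any point is diag(C_xx, C_yy) = diag(6(2x + 5), 4(3y^2 + 6y - 1)).
At (-3, 1): H = diag(-6, 32).
The eigenvalues have opposite signs, so H is indefinite: a saddle point.

saddle point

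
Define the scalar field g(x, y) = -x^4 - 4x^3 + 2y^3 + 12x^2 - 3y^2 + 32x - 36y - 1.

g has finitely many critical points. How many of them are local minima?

1

g separates as a function of x plus a function of y, so ∇g=0 decouples.
∂g/∂x = -4(x - 2)(x + 1)(x + 4) = 0 at x ∈ {-4, -1, 2}; ∂g/∂y = 6(y - 3)(y + 2) = 0 at y ∈ {-2, 3}.
The Hessian is diagonal: diag(g_xx, g_yy). Second derivatives: g_xx(-4)=-72, g_xx(-1)=36, g_xx(2)=-72; g_yy(-2)=-30, g_yy(3)=30.
Local minima occur where both diagonal entries positive: (-1, 3). Count: 1.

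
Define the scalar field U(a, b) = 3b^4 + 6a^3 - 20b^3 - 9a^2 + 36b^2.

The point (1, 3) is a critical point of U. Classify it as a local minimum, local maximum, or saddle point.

The mixed partial ∂²U/∂a∂b is 0, so the Hessian at any point is diag(U_aa, U_bb) = diag(18(2a - 1), 12(3b^2 - 10b + 6)).
At (1, 3): H = diag(18, 36).
Both eigenvalues are positive, so H is positive definite: a local minimum.

local minimum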